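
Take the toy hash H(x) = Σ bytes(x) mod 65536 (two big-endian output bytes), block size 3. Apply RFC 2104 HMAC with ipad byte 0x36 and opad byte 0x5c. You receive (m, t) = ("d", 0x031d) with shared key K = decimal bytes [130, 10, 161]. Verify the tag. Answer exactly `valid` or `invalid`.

valid

Key decimal bytes [130, 10, 161] = 82 0a a1 is exactly B = 3 bytes: K' = 82 0a a1.
K' ⊕ ipad = b4 3c 97; K' ⊕ opad = de 56 fd.
Inner hash: sum = 180+60+151+100 = 491 → 01 eb.
Outer hash (recomputed tag): sum = 222+86+253+1+235 = 797 → 03 1d.
Recomputed tag = 031d; claimed = 031d → match.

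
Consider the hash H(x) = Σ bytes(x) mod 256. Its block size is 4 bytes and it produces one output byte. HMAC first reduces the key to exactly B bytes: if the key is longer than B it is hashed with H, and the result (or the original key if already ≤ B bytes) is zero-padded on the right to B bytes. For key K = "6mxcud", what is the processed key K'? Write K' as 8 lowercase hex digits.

57000000

|K| = 6 > B = 4, so first hash the key.
H(K): sum = 54+109+120+99+117+100 = 599; mod 256 = 87 → 57.
Zero-pad H(K) = 57 to 4 bytes: K' = 57 00 00 00.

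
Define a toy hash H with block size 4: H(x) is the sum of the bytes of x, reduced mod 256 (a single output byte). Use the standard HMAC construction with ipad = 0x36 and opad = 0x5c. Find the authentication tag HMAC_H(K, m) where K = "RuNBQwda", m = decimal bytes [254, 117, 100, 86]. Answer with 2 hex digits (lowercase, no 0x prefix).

6d

Key "RuNBQwda" = 52 75 4e 42 51 77 64 61 is 8 bytes > B = 4, so hash it first: H(key) = e4, then zero-pad to 4 bytes: K' = e4 00 00 00.
K' ⊕ ipad = d2 36 36 36.  K' ⊕ opad = b8 5c 5c 5c.
Inner input = (K'⊕ipad) ∥ m = d2 36 36 36 ∥ fe 75 64 56.
Inner hash: sum = 210+54+54+54+254+117+100+86 = 929; mod 256 = 161 → a1.
Outer input = (K'⊕opad) ∥ inner = b8 5c 5c 5c ∥ a1.
Outer hash (tag): sum = 184+92+92+92+161 = 621; mod 256 = 109 → 6d.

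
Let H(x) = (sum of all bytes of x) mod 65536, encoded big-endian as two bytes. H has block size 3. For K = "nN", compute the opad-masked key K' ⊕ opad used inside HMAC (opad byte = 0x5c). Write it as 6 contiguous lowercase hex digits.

Key "nN" = 6e 4e is 2 bytes ≤ B = 3; zero-pad to 3 bytes: K' = 6e 4e 00.
XOR each byte with 0x5c: 6e⊕5c=32, 4e⊕5c=12, 00⊕5c=5c.

32125c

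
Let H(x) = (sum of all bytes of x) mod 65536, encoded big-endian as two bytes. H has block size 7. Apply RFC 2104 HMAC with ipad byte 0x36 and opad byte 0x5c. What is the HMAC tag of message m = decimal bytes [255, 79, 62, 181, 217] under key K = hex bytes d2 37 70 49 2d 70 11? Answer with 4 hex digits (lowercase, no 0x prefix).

Key hex bytes d2 37 70 49 2d 70 11 is exactly B = 7 bytes: K' = d2 37 70 49 2d 70 11.
K' ⊕ ipad = e4 01 46 7f 1b 46 27.  K' ⊕ opad = 8e 6b 2c 15 71 2c 4d.
Inner input = (K'⊕ipad) ∥ m = e4 01 46 7f 1b 46 27 ∥ ff 4f 3e b5 d9.
Inner hash: sum = 228+1+70+127+27+70+39+255+79+62+181+217 = 1356 → 05 4c.
Outer input = (K'⊕opad) ∥ inner = 8e 6b 2c 15 71 2c 4d ∥ 05 4c.
Outer hash (tag): sum = 142+107+44+21+113+44+77+5+76 = 629 → 02 75.

0275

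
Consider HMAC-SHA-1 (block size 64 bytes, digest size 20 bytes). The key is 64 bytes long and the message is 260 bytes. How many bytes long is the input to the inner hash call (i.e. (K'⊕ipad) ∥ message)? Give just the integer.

324

Key is 64 ≤ 64 bytes, zero-padded: |K'| = 64.
Inner input = (K'⊕ipad) ∥ m → 64 + 260 = 324 bytes.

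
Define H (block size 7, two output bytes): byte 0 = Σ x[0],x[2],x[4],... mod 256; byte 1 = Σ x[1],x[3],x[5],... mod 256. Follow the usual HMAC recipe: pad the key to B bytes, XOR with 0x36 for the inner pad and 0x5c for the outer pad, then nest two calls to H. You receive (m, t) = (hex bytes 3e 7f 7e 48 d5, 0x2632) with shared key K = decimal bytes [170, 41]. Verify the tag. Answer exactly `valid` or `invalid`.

valid

Key decimal bytes [170, 41] = aa 29 is 2 bytes ≤ B = 7; zero-pad to 7 bytes: K' = aa 29 00 00 00 00 00.
K' ⊕ ipad = 9c 1f 36 36 36 36 36; K' ⊕ opad = f6 75 5c 5c 5c 5c 5c.
Inner hash: even-index sum = 517 mod 256 = 5; odd-index sum = 540 mod 256 = 28 → 05 1c.
Outer hash (recomputed tag): even-index sum = 550 mod 256 = 38; odd-index sum = 306 mod 256 = 50 → 26 32.
Recomputed tag = 2632; claimed = 2632 → match.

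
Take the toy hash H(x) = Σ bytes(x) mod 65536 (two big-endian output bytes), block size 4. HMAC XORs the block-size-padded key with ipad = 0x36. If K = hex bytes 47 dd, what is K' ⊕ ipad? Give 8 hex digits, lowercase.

71eb3636

Key hex bytes 47 dd is 2 bytes ≤ B = 4; zero-pad to 4 bytes: K' = 47 dd 00 00.
XOR each byte with 0x36: 47⊕36=71, dd⊕36=eb, 00⊕36=36, 00⊕36=36.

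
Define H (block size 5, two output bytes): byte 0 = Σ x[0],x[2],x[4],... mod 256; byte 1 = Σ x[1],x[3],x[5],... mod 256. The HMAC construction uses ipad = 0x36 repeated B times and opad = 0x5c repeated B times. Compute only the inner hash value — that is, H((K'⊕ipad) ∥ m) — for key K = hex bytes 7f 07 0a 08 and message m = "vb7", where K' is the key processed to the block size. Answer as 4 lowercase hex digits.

1d1c

Key hex bytes 7f 07 0a 08 is 4 bytes ≤ B = 5; zero-pad to 5 bytes: K' = 7f 07 0a 08 00.
K' ⊕ ipad = 49 31 3c 3e 36.
Inner input = 49 31 3c 3e 36 ∥ 76 62 37.
Inner hash: even-index sum = 285 mod 256 = 29; odd-index sum = 284 mod 256 = 28 → 1d 1c.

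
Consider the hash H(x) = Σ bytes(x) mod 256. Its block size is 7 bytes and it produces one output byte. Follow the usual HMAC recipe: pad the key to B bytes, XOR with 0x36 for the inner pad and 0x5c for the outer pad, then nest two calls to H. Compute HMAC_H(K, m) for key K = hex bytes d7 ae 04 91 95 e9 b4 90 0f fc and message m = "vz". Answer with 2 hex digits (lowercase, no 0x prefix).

e8

Key hex bytes d7 ae 04 91 95 e9 b4 90 0f fc is 10 bytes > B = 7, so hash it first: H(key) = e7, then zero-pad to 7 bytes: K' = e7 00 00 00 00 00 00.
K' ⊕ ipad = d1 36 36 36 36 36 36.  K' ⊕ opad = bb 5c 5c 5c 5c 5c 5c.
Inner input = (K'⊕ipad) ∥ m = d1 36 36 36 36 36 36 ∥ 76 7a.
Inner hash: sum = 209+54+54+54+54+54+54+118+122 = 773; mod 256 = 5 → 05.
Outer input = (K'⊕opad) ∥ inner = bb 5c 5c 5c 5c 5c 5c ∥ 05.
Outer hash (tag): sum = 187+92+92+92+92+92+92+5 = 744; mod 256 = 232 → e8.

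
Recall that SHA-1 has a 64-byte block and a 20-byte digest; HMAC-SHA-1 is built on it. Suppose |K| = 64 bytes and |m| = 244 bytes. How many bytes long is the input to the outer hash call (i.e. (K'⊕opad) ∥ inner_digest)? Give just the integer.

Key is 64 ≤ 64 bytes, zero-padded: |K'| = 64.
Outer input = (K'⊕opad) ∥ H(inner) → 64 + 20 = 84 bytes.

84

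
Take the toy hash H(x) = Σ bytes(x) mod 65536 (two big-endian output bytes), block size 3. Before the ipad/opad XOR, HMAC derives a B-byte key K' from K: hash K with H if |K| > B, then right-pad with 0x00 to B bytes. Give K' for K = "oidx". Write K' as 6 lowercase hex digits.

|K| = 4 > B = 3, so first hash the key.
H(K): sum = 111+105+100+120 = 436 → 01 b4.
Zero-pad H(K) = 01 b4 to 3 bytes: K' = 01 b4 00.

01b400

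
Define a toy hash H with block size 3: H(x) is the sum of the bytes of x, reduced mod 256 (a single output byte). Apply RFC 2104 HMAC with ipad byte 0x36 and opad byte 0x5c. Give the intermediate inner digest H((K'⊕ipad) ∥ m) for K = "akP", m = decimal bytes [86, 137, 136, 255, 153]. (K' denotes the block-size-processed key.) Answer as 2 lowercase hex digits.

Key "akP" = 61 6b 50 is exactly B = 3 bytes: K' = 61 6b 50.
K' ⊕ ipad = 57 5d 66.
Inner input = 57 5d 66 ∥ 56 89 88 ff 99.
Inner hash: sum = 87+93+102+86+137+136+255+153 = 1049; mod 256 = 25 → 19.

19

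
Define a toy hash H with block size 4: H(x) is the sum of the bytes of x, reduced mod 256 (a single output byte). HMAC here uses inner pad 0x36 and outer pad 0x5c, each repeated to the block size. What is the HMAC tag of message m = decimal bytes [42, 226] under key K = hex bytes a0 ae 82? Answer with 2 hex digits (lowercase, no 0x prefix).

4c

Key hex bytes a0 ae 82 is 3 bytes ≤ B = 4; zero-pad to 4 bytes: K' = a0 ae 82 00.
K' ⊕ ipad = 96 98 b4 36.  K' ⊕ opad = fc f2 de 5c.
Inner input = (K'⊕ipad) ∥ m = 96 98 b4 36 ∥ 2a e2.
Inner hash: sum = 150+152+180+54+42+226 = 804; mod 256 = 36 → 24.
Outer input = (K'⊕opad) ∥ inner = fc f2 de 5c ∥ 24.
Outer hash (tag): sum = 252+242+222+92+36 = 844; mod 256 = 76 → 4c.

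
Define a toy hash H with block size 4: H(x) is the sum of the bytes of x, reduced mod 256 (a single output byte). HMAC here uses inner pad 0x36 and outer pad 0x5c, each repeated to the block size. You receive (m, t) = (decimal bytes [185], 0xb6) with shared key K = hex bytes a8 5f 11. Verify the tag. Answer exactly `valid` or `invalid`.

Key hex bytes a8 5f 11 is 3 bytes ≤ B = 4; zero-pad to 4 bytes: K' = a8 5f 11 00.
K' ⊕ ipad = 9e 69 27 36; K' ⊕ opad = f4 03 4d 5c.
Inner hash: sum = 158+105+39+54+185 = 541; mod 256 = 29 → 1d.
Outer hash (recomputed tag): sum = 244+3+77+92+29 = 445; mod 256 = 189 → bd.
Recomputed tag = bd; claimed = b6 → mismatch.

invalid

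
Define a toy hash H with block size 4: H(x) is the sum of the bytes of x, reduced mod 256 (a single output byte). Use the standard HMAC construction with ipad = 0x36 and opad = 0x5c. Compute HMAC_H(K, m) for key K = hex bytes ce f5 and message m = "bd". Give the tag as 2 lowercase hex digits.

e0

Key hex bytes ce f5 is 2 bytes ≤ B = 4; zero-pad to 4 bytes: K' = ce f5 00 00.
K' ⊕ ipad = f8 c3 36 36.  K' ⊕ opad = 92 a9 5c 5c.
Inner input = (K'⊕ipad) ∥ m = f8 c3 36 36 ∥ 62 64.
Inner hash: sum = 248+195+54+54+98+100 = 749; mod 256 = 237 → ed.
Outer input = (K'⊕opad) ∥ inner = 92 a9 5c 5c ∥ ed.
Outer hash (tag): sum = 146+169+92+92+237 = 736; mod 256 = 224 → e0.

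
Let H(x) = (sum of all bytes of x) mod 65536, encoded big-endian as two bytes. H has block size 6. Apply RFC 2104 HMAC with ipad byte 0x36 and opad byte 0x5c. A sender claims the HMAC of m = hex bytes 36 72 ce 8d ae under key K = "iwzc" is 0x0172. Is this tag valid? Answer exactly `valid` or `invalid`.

Key "iwzc" = 69 77 7a 63 is 4 bytes ≤ B = 6; zero-pad to 6 bytes: K' = 69 77 7a 63 00 00.
K' ⊕ ipad = 5f 41 4c 55 36 36; K' ⊕ opad = 35 2b 26 3f 5c 5c.
Inner hash: sum = 95+65+76+85+54+54+54+114+206+141+174 = 1118 → 04 5e.
Outer hash (recomputed tag): sum = 53+43+38+63+92+92+4+94 = 479 → 01 df.
Recomputed tag = 01df; claimed = 0172 → mismatch.

invalid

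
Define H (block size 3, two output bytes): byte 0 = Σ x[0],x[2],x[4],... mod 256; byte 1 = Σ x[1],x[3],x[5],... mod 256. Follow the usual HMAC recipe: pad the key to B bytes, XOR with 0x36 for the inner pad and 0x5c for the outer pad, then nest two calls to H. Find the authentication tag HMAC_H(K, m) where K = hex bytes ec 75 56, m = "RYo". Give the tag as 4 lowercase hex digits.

bebc

Key hex bytes ec 75 56 is exactly B = 3 bytes: K' = ec 75 56.
K' ⊕ ipad = da 43 60.  K' ⊕ opad = b0 29 0a.
Inner input = (K'⊕ipad) ∥ m = da 43 60 ∥ 52 59 6f.
Inner hash: even-index sum = 403 mod 256 = 147; odd-index sum = 260 mod 256 = 4 → 93 04.
Outer input = (K'⊕opad) ∥ inner = b0 29 0a ∥ 93 04.
Outer hash (tag): even-index sum = 190 mod 256 = 190; odd-index sum = 188 mod 256 = 188 → be bc.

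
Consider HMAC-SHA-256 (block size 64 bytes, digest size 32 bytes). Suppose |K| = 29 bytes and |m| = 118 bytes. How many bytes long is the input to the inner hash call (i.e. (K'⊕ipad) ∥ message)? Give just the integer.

Key is 29 ≤ 64 bytes, zero-padded: |K'| = 64.
Inner input = (K'⊕ipad) ∥ m → 64 + 118 = 182 bytes.

182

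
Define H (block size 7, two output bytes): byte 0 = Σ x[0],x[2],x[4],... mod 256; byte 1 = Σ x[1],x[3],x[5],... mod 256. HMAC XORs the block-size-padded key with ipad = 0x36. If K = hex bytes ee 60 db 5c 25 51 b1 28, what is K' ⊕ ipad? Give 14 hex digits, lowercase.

Key hex bytes ee 60 db 5c 25 51 b1 28 is 8 bytes > B = 7, so hash it first: H(key) = 9f 35, then zero-pad to 7 bytes: K' = 9f 35 00 00 00 00 00.
XOR each byte with 0x36: 9f⊕36=a9, 35⊕36=03, 00⊕36=36, 00⊕36=36, 00⊕36=36, 00⊕36=36, 00⊕36=36.

a9033636363636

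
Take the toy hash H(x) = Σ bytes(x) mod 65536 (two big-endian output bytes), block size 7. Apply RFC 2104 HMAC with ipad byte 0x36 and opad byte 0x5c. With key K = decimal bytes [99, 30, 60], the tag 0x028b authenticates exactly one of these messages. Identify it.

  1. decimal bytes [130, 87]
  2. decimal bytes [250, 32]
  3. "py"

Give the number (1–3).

1

Key decimal bytes [99, 30, 60] = 63 1e 3c is 3 bytes ≤ B = 7; zero-pad to 7 bytes: K' = 63 1e 3c 00 00 00 00.
K' ⊕ ipad = 55 28 0a 36 36 36 36; K' ⊕ opad = 3f 42 60 5c 5c 5c 5c.
m1: inner = H(55 28 0a 36 36 36 36 82 57) = 02 38; tag = H(3f 42 60 5c 5c 5c 5c 02 38) = 028b ← matches
m2: inner = H(55 28 0a 36 36 36 36 fa 20) = 02 79; tag = H(3f 42 60 5c 5c 5c 5c 02 79) = 02cc
m3: inner = H(55 28 0a 36 36 36 36 70 79) = 02 48; tag = H(3f 42 60 5c 5c 5c 5c 02 48) = 029b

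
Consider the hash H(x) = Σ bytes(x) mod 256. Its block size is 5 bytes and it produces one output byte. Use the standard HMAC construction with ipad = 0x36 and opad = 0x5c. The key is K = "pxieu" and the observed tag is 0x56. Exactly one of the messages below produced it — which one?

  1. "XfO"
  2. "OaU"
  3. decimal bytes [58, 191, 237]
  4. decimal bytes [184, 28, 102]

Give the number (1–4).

3

Key "pxieu" = 70 78 69 65 75 is exactly B = 5 bytes: K' = 70 78 69 65 75.
K' ⊕ ipad = 46 4e 5f 53 43; K' ⊕ opad = 2c 24 35 39 29.
m1: inner = H(46 4e 5f 53 43 58 66 4f) = 96; tag = H(2c 24 35 39 29 96) = 7d
m2: inner = H(46 4e 5f 53 43 4f 61 55) = 8e; tag = H(2c 24 35 39 29 8e) = 75
m3: inner = H(46 4e 5f 53 43 3a bf ed) = 6f; tag = H(2c 24 35 39 29 6f) = 56 ← matches
m4: inner = H(46 4e 5f 53 43 b8 1c 66) = c3; tag = H(2c 24 35 39 29 c3) = aa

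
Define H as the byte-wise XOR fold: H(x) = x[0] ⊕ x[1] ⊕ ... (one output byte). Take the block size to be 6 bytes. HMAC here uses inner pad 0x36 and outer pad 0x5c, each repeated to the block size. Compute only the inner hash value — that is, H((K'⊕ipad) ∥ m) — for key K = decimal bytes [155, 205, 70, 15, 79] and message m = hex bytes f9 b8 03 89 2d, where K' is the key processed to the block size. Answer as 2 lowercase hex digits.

b6

Key decimal bytes [155, 205, 70, 15, 79] = 9b cd 46 0f 4f is 5 bytes ≤ B = 6; zero-pad to 6 bytes: K' = 9b cd 46 0f 4f 00.
K' ⊕ ipad = ad fb 70 39 79 36.
Inner input = ad fb 70 39 79 36 ∥ f9 b8 03 89 2d.
Inner hash: XOR ad⊕fb⊕70⊕39⊕79⊕36⊕f9⊕b8⊕03⊕89⊕2d = b6.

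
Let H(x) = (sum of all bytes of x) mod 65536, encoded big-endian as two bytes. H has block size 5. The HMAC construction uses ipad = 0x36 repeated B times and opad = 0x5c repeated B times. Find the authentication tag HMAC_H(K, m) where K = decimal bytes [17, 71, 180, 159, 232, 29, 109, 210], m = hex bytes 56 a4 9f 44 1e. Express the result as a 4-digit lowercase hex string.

02d4

Key decimal bytes [17, 71, 180, 159, 232, 29, 109, 210] = 11 47 b4 9f e8 1d 6d d2 is 8 bytes > B = 5, so hash it first: H(key) = 03 ef, then zero-pad to 5 bytes: K' = 03 ef 00 00 00.
K' ⊕ ipad = 35 d9 36 36 36.  K' ⊕ opad = 5f b3 5c 5c 5c.
Inner input = (K'⊕ipad) ∥ m = 35 d9 36 36 36 ∥ 56 a4 9f 44 1e.
Inner hash: sum = 53+217+54+54+54+86+164+159+68+30 = 939 → 03 ab.
Outer input = (K'⊕opad) ∥ inner = 5f b3 5c 5c 5c ∥ 03 ab.
Outer hash (tag): sum = 95+179+92+92+92+3+171 = 724 → 02 d4.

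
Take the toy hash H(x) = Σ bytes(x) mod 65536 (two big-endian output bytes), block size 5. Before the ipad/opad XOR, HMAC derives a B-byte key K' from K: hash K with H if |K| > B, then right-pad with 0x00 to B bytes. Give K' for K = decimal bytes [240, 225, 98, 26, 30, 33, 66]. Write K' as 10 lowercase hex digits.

02ce000000

|K| = 7 > B = 5, so first hash the key.
H(K): sum = 240+225+98+26+30+33+66 = 718 → 02 ce.
Zero-pad H(K) = 02 ce to 5 bytes: K' = 02 ce 00 00 00.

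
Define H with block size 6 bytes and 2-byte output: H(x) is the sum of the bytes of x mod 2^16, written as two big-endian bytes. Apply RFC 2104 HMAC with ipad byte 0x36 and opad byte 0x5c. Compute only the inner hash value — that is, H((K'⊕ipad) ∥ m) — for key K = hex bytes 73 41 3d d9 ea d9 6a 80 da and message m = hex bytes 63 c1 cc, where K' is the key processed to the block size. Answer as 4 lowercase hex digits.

Key hex bytes 73 41 3d d9 ea d9 6a 80 da is 9 bytes > B = 6, so hash it first: H(key) = 05 51, then zero-pad to 6 bytes: K' = 05 51 00 00 00 00.
K' ⊕ ipad = 33 67 36 36 36 36.
Inner input = 33 67 36 36 36 36 ∥ 63 c1 cc.
Inner hash: sum = 51+103+54+54+54+54+99+193+204 = 866 → 03 62.

0362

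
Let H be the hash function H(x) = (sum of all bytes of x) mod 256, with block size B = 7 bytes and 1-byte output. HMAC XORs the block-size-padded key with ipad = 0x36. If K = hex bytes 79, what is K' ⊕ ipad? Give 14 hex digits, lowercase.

Key hex bytes 79 is 1 byte ≤ B = 7; zero-pad to 7 bytes: K' = 79 00 00 00 00 00 00.
XOR each byte with 0x36: 79⊕36=4f, 00⊕36=36, 00⊕36=36, 00⊕36=36, 00⊕36=36, 00⊕36=36, 00⊕36=36.

4f363636363636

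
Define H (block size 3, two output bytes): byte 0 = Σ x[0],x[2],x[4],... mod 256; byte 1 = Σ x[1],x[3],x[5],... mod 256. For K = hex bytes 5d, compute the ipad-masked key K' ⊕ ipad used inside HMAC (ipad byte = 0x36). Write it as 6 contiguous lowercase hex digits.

Key hex bytes 5d is 1 byte ≤ B = 3; zero-pad to 3 bytes: K' = 5d 00 00.
XOR each byte with 0x36: 5d⊕36=6b, 00⊕36=36, 00⊕36=36.

6b3636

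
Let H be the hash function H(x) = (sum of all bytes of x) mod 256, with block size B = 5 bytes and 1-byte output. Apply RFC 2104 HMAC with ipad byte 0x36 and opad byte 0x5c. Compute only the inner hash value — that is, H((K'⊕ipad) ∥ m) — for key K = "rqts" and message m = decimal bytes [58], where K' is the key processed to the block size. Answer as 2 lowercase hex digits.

Key "rqts" = 72 71 74 73 is 4 bytes ≤ B = 5; zero-pad to 5 bytes: K' = 72 71 74 73 00.
K' ⊕ ipad = 44 47 42 45 36.
Inner input = 44 47 42 45 36 ∥ 3a.
Inner hash: sum = 68+71+66+69+54+58 = 386; mod 256 = 130 → 82.

82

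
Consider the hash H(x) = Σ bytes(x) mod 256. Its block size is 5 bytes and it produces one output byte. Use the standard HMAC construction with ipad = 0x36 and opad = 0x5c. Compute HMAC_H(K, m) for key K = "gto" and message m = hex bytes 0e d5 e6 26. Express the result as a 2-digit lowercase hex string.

95

Key "gto" = 67 74 6f is 3 bytes ≤ B = 5; zero-pad to 5 bytes: K' = 67 74 6f 00 00.
K' ⊕ ipad = 51 42 59 36 36.  K' ⊕ opad = 3b 28 33 5c 5c.
Inner input = (K'⊕ipad) ∥ m = 51 42 59 36 36 ∥ 0e d5 e6 26.
Inner hash: sum = 81+66+89+54+54+14+213+230+38 = 839; mod 256 = 71 → 47.
Outer input = (K'⊕opad) ∥ inner = 3b 28 33 5c 5c ∥ 47.
Outer hash (tag): sum = 59+40+51+92+92+71 = 405; mod 256 = 149 → 95.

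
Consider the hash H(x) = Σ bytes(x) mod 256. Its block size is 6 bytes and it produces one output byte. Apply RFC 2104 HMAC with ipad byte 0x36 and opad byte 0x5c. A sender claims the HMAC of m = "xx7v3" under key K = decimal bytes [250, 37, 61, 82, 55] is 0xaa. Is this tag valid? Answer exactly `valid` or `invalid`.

valid

Key decimal bytes [250, 37, 61, 82, 55] = fa 25 3d 52 37 is 5 bytes ≤ B = 6; zero-pad to 6 bytes: K' = fa 25 3d 52 37 00.
K' ⊕ ipad = cc 13 0b 64 01 36; K' ⊕ opad = a6 79 61 0e 6b 5c.
Inner hash: sum = 204+19+11+100+1+54+120+120+55+118+51 = 853; mod 256 = 85 → 55.
Outer hash (recomputed tag): sum = 166+121+97+14+107+92+85 = 682; mod 256 = 170 → aa.
Recomputed tag = aa; claimed = aa → match.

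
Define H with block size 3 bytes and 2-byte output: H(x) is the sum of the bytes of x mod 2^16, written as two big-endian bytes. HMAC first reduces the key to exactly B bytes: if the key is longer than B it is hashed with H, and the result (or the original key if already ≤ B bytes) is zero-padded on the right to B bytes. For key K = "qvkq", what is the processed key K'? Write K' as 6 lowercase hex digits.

01c300

|K| = 4 > B = 3, so first hash the key.
H(K): sum = 113+118+107+113 = 451 → 01 c3.
Zero-pad H(K) = 01 c3 to 3 bytes: K' = 01 c3 00.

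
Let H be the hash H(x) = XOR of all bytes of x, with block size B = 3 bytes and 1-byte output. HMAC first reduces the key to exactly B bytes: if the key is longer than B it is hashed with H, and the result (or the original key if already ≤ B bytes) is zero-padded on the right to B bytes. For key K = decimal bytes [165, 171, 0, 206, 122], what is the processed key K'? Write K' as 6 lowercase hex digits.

ba0000

|K| = 5 > B = 3, so first hash the key.
H(K): XOR a5⊕ab⊕00⊕ce⊕7a = ba.
Zero-pad H(K) = ba to 3 bytes: K' = ba 00 00.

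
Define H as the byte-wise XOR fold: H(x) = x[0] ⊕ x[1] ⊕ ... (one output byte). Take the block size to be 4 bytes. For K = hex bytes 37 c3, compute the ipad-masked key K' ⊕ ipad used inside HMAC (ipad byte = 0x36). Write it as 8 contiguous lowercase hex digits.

01f53636

Key hex bytes 37 c3 is 2 bytes ≤ B = 4; zero-pad to 4 bytes: K' = 37 c3 00 00.
XOR each byte with 0x36: 37⊕36=01, c3⊕36=f5, 00⊕36=36, 00⊕36=36.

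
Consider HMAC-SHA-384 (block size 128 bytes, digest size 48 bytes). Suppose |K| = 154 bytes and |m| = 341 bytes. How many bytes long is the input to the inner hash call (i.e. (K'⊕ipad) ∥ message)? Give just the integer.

469

Key is 154 > 128 bytes, so it is hashed to 48 bytes then zero-padded to 128: |K'| = 128.
Inner input = (K'⊕ipad) ∥ m → 128 + 341 = 469 bytes.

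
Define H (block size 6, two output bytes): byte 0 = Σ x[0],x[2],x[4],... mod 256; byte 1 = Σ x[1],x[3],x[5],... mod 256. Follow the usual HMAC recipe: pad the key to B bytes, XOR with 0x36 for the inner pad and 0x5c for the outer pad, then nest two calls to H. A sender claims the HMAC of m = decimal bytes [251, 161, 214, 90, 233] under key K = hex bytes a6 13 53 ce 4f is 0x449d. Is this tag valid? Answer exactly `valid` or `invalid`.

invalid

Key hex bytes a6 13 53 ce 4f is 5 bytes ≤ B = 6; zero-pad to 6 bytes: K' = a6 13 53 ce 4f 00.
K' ⊕ ipad = 90 25 65 f8 79 36; K' ⊕ opad = fa 4f 0f 92 13 5c.
Inner hash: even-index sum = 1064 mod 256 = 40; odd-index sum = 590 mod 256 = 78 → 28 4e.
Outer hash (recomputed tag): even-index sum = 324 mod 256 = 68; odd-index sum = 395 mod 256 = 139 → 44 8b.
Recomputed tag = 448b; claimed = 449d → mismatch.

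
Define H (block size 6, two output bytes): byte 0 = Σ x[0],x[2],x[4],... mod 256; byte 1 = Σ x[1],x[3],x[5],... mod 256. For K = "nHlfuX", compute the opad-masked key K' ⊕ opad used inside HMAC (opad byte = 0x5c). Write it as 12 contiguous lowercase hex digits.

3214303a2904

Key "nHlfuX" = 6e 48 6c 66 75 58 is exactly B = 6 bytes: K' = 6e 48 6c 66 75 58.
XOR each byte with 0x5c: 6e⊕5c=32, 48⊕5c=14, 6c⊕5c=30, 66⊕5c=3a, 75⊕5c=29, 58⊕5c=04.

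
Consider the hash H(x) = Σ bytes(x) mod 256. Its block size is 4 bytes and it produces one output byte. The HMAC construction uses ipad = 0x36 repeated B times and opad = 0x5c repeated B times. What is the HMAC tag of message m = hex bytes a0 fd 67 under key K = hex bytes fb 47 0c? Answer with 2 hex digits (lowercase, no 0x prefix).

20

Key hex bytes fb 47 0c is 3 bytes ≤ B = 4; zero-pad to 4 bytes: K' = fb 47 0c 00.
K' ⊕ ipad = cd 71 3a 36.  K' ⊕ opad = a7 1b 50 5c.
Inner input = (K'⊕ipad) ∥ m = cd 71 3a 36 ∥ a0 fd 67.
Inner hash: sum = 205+113+58+54+160+253+103 = 946; mod 256 = 178 → b2.
Outer input = (K'⊕opad) ∥ inner = a7 1b 50 5c ∥ b2.
Outer hash (tag): sum = 167+27+80+92+178 = 544; mod 256 = 32 → 20.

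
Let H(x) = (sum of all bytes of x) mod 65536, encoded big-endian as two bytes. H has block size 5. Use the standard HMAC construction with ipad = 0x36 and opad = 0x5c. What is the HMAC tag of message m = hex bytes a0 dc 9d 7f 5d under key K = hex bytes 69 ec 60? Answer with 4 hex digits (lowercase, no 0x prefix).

Key hex bytes 69 ec 60 is 3 bytes ≤ B = 5; zero-pad to 5 bytes: K' = 69 ec 60 00 00.
K' ⊕ ipad = 5f da 56 36 36.  K' ⊕ opad = 35 b0 3c 5c 5c.
Inner input = (K'⊕ipad) ∥ m = 5f da 56 36 36 ∥ a0 dc 9d 7f 5d.
Inner hash: sum = 95+218+86+54+54+160+220+157+127+93 = 1264 → 04 f0.
Outer input = (K'⊕opad) ∥ inner = 35 b0 3c 5c 5c ∥ 04 f0.
Outer hash (tag): sum = 53+176+60+92+92+4+240 = 717 → 02 cd.

02cd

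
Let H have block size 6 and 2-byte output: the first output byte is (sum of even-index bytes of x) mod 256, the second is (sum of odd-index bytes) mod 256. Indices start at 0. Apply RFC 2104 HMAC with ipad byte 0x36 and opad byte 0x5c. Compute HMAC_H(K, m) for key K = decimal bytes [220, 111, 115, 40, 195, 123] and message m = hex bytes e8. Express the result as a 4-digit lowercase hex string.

Key decimal bytes [220, 111, 115, 40, 195, 123] = dc 6f 73 28 c3 7b is exactly B = 6 bytes: K' = dc 6f 73 28 c3 7b.
K' ⊕ ipad = ea 59 45 1e f5 4d.  K' ⊕ opad = 80 33 2f 74 9f 27.
Inner input = (K'⊕ipad) ∥ m = ea 59 45 1e f5 4d ∥ e8.
Inner hash: even-index sum = 780 mod 256 = 12; odd-index sum = 196 mod 256 = 196 → 0c c4.
Outer input = (K'⊕opad) ∥ inner = 80 33 2f 74 9f 27 ∥ 0c c4.
Outer hash (tag): even-index sum = 346 mod 256 = 90; odd-index sum = 402 mod 256 = 146 → 5a 92.

5a92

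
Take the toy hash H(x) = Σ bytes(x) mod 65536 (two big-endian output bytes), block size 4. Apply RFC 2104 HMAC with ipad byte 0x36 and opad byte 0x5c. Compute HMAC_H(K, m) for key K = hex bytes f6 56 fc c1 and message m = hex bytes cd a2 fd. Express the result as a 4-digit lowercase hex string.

Key hex bytes f6 56 fc c1 is exactly B = 4 bytes: K' = f6 56 fc c1.
K' ⊕ ipad = c0 60 ca f7.  K' ⊕ opad = aa 0a a0 9d.
Inner input = (K'⊕ipad) ∥ m = c0 60 ca f7 ∥ cd a2 fd.
Inner hash: sum = 192+96+202+247+205+162+253 = 1357 → 05 4d.
Outer input = (K'⊕opad) ∥ inner = aa 0a a0 9d ∥ 05 4d.
Outer hash (tag): sum = 170+10+160+157+5+77 = 579 → 02 43.

0243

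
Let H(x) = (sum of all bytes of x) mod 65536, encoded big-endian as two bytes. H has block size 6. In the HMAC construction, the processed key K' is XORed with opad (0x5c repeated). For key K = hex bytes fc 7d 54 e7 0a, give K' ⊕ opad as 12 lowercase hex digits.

Key hex bytes fc 7d 54 e7 0a is 5 bytes ≤ B = 6; zero-pad to 6 bytes: K' = fc 7d 54 e7 0a 00.
XOR each byte with 0x5c: fc⊕5c=a0, 7d⊕5c=21, 54⊕5c=08, e7⊕5c=bb, 0a⊕5c=56, 00⊕5c=5c.

a02108bb565c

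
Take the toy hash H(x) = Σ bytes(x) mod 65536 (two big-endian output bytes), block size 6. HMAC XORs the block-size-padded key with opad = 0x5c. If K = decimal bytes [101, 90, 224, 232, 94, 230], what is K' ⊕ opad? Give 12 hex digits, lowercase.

3906bcb402ba

Key decimal bytes [101, 90, 224, 232, 94, 230] = 65 5a e0 e8 5e e6 is exactly B = 6 bytes: K' = 65 5a e0 e8 5e e6.
XOR each byte with 0x5c: 65⊕5c=39, 5a⊕5c=06, e0⊕5c=bc, e8⊕5c=b4, 5e⊕5c=02, e6⊕5c=ba.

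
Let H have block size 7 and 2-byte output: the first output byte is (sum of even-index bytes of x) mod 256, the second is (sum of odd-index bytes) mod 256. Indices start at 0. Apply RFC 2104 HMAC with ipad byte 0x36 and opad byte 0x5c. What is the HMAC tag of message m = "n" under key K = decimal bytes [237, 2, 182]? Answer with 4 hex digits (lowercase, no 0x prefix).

61dd

Key decimal bytes [237, 2, 182] = ed 02 b6 is 3 bytes ≤ B = 7; zero-pad to 7 bytes: K' = ed 02 b6 00 00 00 00.
K' ⊕ ipad = db 34 80 36 36 36 36.  K' ⊕ opad = b1 5e ea 5c 5c 5c 5c.
Inner input = (K'⊕ipad) ∥ m = db 34 80 36 36 36 36 ∥ 6e.
Inner hash: even-index sum = 455 mod 256 = 199; odd-index sum = 270 mod 256 = 14 → c7 0e.
Outer input = (K'⊕opad) ∥ inner = b1 5e ea 5c 5c 5c 5c ∥ c7 0e.
Outer hash (tag): even-index sum = 609 mod 256 = 97; odd-index sum = 477 mod 256 = 221 → 61 dd.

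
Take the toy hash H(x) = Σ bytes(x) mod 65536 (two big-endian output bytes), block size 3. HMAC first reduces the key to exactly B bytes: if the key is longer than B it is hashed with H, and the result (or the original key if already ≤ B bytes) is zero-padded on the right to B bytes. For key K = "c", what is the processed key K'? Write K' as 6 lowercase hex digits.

630000

Key "c" = 63 is 1 byte ≤ B = 3; zero-pad to 3 bytes: K' = 63 00 00.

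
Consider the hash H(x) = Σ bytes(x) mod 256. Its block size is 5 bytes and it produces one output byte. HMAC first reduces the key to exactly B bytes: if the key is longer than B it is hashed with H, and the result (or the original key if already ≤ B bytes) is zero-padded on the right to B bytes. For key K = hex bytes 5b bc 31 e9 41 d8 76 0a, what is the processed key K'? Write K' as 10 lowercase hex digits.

|K| = 8 > B = 5, so first hash the key.
H(K): sum = 91+188+49+233+65+216+118+10 = 970; mod 256 = 202 → ca.
Zero-pad H(K) = ca to 5 bytes: K' = ca 00 00 00 00.

ca00000000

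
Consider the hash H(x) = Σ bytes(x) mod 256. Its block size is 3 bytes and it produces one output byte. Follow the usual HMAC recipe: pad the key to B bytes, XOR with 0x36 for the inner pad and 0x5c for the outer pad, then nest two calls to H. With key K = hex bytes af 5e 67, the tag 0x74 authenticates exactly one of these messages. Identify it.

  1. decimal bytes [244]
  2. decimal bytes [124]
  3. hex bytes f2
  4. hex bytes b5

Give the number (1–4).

Key hex bytes af 5e 67 is exactly B = 3 bytes: K' = af 5e 67.
K' ⊕ ipad = 99 68 51; K' ⊕ opad = f3 02 3b.
m1: inner = H(99 68 51 f4) = 46; tag = H(f3 02 3b 46) = 76
m2: inner = H(99 68 51 7c) = ce; tag = H(f3 02 3b ce) = fe
m3: inner = H(99 68 51 f2) = 44; tag = H(f3 02 3b 44) = 74 ← matches
m4: inner = H(99 68 51 b5) = 07; tag = H(f3 02 3b 07) = 37

3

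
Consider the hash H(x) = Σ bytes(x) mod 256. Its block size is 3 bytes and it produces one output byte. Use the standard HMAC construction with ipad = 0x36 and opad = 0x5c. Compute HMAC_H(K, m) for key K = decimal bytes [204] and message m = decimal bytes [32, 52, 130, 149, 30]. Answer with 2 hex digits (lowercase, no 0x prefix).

Key decimal bytes [204] = cc is 1 byte ≤ B = 3; zero-pad to 3 bytes: K' = cc 00 00.
K' ⊕ ipad = fa 36 36.  K' ⊕ opad = 90 5c 5c.
Inner input = (K'⊕ipad) ∥ m = fa 36 36 ∥ 20 34 82 95 1e.
Inner hash: sum = 250+54+54+32+52+130+149+30 = 751; mod 256 = 239 → ef.
Outer input = (K'⊕opad) ∥ inner = 90 5c 5c ∥ ef.
Outer hash (tag): sum = 144+92+92+239 = 567; mod 256 = 55 → 37.

37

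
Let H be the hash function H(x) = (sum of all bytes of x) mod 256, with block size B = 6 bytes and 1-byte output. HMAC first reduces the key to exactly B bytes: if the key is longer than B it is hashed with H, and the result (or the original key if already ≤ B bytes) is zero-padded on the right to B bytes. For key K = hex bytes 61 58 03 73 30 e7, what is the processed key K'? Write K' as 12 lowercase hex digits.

6158037330e7

Key hex bytes 61 58 03 73 30 e7 is exactly B = 6 bytes: K' = 61 58 03 73 30 e7.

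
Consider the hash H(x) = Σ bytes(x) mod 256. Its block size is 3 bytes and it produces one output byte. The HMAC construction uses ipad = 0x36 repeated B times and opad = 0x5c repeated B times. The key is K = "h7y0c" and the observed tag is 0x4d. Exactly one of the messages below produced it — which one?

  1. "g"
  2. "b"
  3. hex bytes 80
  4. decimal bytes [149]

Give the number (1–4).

4

Key "h7y0c" = 68 37 79 30 63 is 5 bytes > B = 3, so hash it first: H(key) = ab, then zero-pad to 3 bytes: K' = ab 00 00.
K' ⊕ ipad = 9d 36 36; K' ⊕ opad = f7 5c 5c.
m1: inner = H(9d 36 36 67) = 70; tag = H(f7 5c 5c 70) = 1f
m2: inner = H(9d 36 36 62) = 6b; tag = H(f7 5c 5c 6b) = 1a
m3: inner = H(9d 36 36 80) = 89; tag = H(f7 5c 5c 89) = 38
m4: inner = H(9d 36 36 95) = 9e; tag = H(f7 5c 5c 9e) = 4d ← matches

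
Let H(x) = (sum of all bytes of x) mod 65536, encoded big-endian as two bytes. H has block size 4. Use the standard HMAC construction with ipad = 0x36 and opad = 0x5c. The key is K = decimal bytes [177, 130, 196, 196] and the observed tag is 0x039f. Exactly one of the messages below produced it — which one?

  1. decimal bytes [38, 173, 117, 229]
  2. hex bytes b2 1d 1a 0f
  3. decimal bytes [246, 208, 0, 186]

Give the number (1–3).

Key decimal bytes [177, 130, 196, 196] = b1 82 c4 c4 is exactly B = 4 bytes: K' = b1 82 c4 c4.
K' ⊕ ipad = 87 b4 f2 f2; K' ⊕ opad = ed de 98 98.
m1: inner = H(87 b4 f2 f2 26 ad 75 e5) = 05 4c; tag = H(ed de 98 98 05 4c) = 034c
m2: inner = H(87 b4 f2 f2 b2 1d 1a 0f) = 04 17; tag = H(ed de 98 98 04 17) = 0316
m3: inner = H(87 b4 f2 f2 f6 d0 00 ba) = 05 9f; tag = H(ed de 98 98 05 9f) = 039f ← matches

3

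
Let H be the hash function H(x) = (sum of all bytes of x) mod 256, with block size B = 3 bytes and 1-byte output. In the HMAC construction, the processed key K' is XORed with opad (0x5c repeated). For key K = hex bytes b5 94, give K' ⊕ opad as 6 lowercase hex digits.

Key hex bytes b5 94 is 2 bytes ≤ B = 3; zero-pad to 3 bytes: K' = b5 94 00.
XOR each byte with 0x5c: b5⊕5c=e9, 94⊕5c=c8, 00⊕5c=5c.

e9c85c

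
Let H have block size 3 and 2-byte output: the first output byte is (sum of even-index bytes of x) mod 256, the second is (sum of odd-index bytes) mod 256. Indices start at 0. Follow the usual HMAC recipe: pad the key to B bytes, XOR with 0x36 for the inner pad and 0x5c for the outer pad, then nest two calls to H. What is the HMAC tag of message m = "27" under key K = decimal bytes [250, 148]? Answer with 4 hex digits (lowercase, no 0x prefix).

Key decimal bytes [250, 148] = fa 94 is 2 bytes ≤ B = 3; zero-pad to 3 bytes: K' = fa 94 00.
K' ⊕ ipad = cc a2 36.  K' ⊕ opad = a6 c8 5c.
Inner input = (K'⊕ipad) ∥ m = cc a2 36 ∥ 32 37.
Inner hash: even-index sum = 313 mod 256 = 57; odd-index sum = 212 mod 256 = 212 → 39 d4.
Outer input = (K'⊕opad) ∥ inner = a6 c8 5c ∥ 39 d4.
Outer hash (tag): even-index sum = 470 mod 256 = 214; odd-index sum = 257 mod 256 = 1 → d6 01.

d601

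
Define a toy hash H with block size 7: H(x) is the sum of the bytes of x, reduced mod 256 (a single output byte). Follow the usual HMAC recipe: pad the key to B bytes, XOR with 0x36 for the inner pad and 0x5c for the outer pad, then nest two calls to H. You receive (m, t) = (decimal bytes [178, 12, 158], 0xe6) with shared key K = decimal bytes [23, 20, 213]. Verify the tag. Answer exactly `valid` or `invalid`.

Key decimal bytes [23, 20, 213] = 17 14 d5 is 3 bytes ≤ B = 7; zero-pad to 7 bytes: K' = 17 14 d5 00 00 00 00.
K' ⊕ ipad = 21 22 e3 36 36 36 36; K' ⊕ opad = 4b 48 89 5c 5c 5c 5c.
Inner hash: sum = 33+34+227+54+54+54+54+178+12+158 = 858; mod 256 = 90 → 5a.
Outer hash (recomputed tag): sum = 75+72+137+92+92+92+92+90 = 742; mod 256 = 230 → e6.
Recomputed tag = e6; claimed = e6 → match.

valid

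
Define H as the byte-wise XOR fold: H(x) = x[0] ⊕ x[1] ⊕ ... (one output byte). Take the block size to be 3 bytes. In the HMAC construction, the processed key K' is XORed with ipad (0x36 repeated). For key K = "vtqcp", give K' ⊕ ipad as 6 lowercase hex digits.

Key "vtqcp" = 76 74 71 63 70 is 5 bytes > B = 3, so hash it first: H(key) = 60, then zero-pad to 3 bytes: K' = 60 00 00.
XOR each byte with 0x36: 60⊕36=56, 00⊕36=36, 00⊕36=36.

563636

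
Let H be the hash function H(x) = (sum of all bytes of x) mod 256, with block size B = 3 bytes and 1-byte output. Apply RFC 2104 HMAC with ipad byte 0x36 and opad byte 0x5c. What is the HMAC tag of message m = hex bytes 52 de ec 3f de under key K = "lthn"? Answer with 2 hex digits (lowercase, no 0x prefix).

c7

Key "lthn" = 6c 74 68 6e is 4 bytes > B = 3, so hash it first: H(key) = b6, then zero-pad to 3 bytes: K' = b6 00 00.
K' ⊕ ipad = 80 36 36.  K' ⊕ opad = ea 5c 5c.
Inner input = (K'⊕ipad) ∥ m = 80 36 36 ∥ 52 de ec 3f de.
Inner hash: sum = 128+54+54+82+222+236+63+222 = 1061; mod 256 = 37 → 25.
Outer input = (K'⊕opad) ∥ inner = ea 5c 5c ∥ 25.
Outer hash (tag): sum = 234+92+92+37 = 455; mod 256 = 199 → c7.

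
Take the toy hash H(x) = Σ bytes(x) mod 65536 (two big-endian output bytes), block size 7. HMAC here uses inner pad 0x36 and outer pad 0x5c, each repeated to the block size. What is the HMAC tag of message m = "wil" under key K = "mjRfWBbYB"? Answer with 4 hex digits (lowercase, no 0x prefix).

Key "mjRfWBbYB" = 6d 6a 52 66 57 42 62 59 42 is 9 bytes > B = 7, so hash it first: H(key) = 03 25, then zero-pad to 7 bytes: K' = 03 25 00 00 00 00 00.
K' ⊕ ipad = 35 13 36 36 36 36 36.  K' ⊕ opad = 5f 79 5c 5c 5c 5c 5c.
Inner input = (K'⊕ipad) ∥ m = 35 13 36 36 36 36 36 ∥ 77 69 6c.
Inner hash: sum = 53+19+54+54+54+54+54+119+105+108 = 674 → 02 a2.
Outer input = (K'⊕opad) ∥ inner = 5f 79 5c 5c 5c 5c 5c ∥ 02 a2.
Outer hash (tag): sum = 95+121+92+92+92+92+92+2+162 = 840 → 03 48.

0348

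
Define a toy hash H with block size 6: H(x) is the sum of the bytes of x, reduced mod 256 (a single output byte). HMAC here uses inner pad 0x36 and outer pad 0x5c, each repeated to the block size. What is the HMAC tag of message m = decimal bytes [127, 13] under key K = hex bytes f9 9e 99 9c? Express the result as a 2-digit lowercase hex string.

Key hex bytes f9 9e 99 9c is 4 bytes ≤ B = 6; zero-pad to 6 bytes: K' = f9 9e 99 9c 00 00.
K' ⊕ ipad = cf a8 af aa 36 36.  K' ⊕ opad = a5 c2 c5 c0 5c 5c.
Inner input = (K'⊕ipad) ∥ m = cf a8 af aa 36 36 ∥ 7f 0d.
Inner hash: sum = 207+168+175+170+54+54+127+13 = 968; mod 256 = 200 → c8.
Outer input = (K'⊕opad) ∥ inner = a5 c2 c5 c0 5c 5c ∥ c8.
Outer hash (tag): sum = 165+194+197+192+92+92+200 = 1132; mod 256 = 108 → 6c.

6c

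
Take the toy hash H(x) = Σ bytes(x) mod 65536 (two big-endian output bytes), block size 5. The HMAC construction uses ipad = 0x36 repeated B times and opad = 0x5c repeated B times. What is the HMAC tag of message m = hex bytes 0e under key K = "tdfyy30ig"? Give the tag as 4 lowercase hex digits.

Key "tdfyy30ig" = 74 64 66 79 79 33 30 69 67 is 9 bytes > B = 5, so hash it first: H(key) = 03 63, then zero-pad to 5 bytes: K' = 03 63 00 00 00.
K' ⊕ ipad = 35 55 36 36 36.  K' ⊕ opad = 5f 3f 5c 5c 5c.
Inner input = (K'⊕ipad) ∥ m = 35 55 36 36 36 ∥ 0e.
Inner hash: sum = 53+85+54+54+54+14 = 314 → 01 3a.
Outer input = (K'⊕opad) ∥ inner = 5f 3f 5c 5c 5c ∥ 01 3a.
Outer hash (tag): sum = 95+63+92+92+92+1+58 = 493 → 01 ed.

01ed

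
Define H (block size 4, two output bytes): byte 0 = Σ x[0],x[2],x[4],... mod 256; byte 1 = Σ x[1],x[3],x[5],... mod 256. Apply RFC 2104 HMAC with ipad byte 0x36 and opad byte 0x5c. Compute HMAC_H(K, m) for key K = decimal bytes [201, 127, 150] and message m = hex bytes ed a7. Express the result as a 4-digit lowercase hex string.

eba5

Key decimal bytes [201, 127, 150] = c9 7f 96 is 3 bytes ≤ B = 4; zero-pad to 4 bytes: K' = c9 7f 96 00.
K' ⊕ ipad = ff 49 a0 36.  K' ⊕ opad = 95 23 ca 5c.
Inner input = (K'⊕ipad) ∥ m = ff 49 a0 36 ∥ ed a7.
Inner hash: even-index sum = 652 mod 256 = 140; odd-index sum = 294 mod 256 = 38 → 8c 26.
Outer input = (K'⊕opad) ∥ inner = 95 23 ca 5c ∥ 8c 26.
Outer hash (tag): even-index sum = 491 mod 256 = 235; odd-index sum = 165 mod 256 = 165 → eb a5.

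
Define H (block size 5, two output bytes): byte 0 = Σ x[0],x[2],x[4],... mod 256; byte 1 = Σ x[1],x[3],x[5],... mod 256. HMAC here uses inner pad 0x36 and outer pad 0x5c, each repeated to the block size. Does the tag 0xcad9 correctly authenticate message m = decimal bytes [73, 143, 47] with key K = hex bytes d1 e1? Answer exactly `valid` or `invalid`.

invalid

Key hex bytes d1 e1 is 2 bytes ≤ B = 5; zero-pad to 5 bytes: K' = d1 e1 00 00 00.
K' ⊕ ipad = e7 d7 36 36 36; K' ⊕ opad = 8d bd 5c 5c 5c.
Inner hash: even-index sum = 482 mod 256 = 226; odd-index sum = 389 mod 256 = 133 → e2 85.
Outer hash (recomputed tag): even-index sum = 458 mod 256 = 202; odd-index sum = 507 mod 256 = 251 → ca fb.
Recomputed tag = cafb; claimed = cad9 → mismatch.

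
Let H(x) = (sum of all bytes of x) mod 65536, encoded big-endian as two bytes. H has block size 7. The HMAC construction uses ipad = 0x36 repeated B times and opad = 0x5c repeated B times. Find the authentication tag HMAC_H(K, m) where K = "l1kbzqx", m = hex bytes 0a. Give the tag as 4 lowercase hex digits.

0287

Key "l1kbzqx" = 6c 31 6b 62 7a 71 78 is exactly B = 7 bytes: K' = 6c 31 6b 62 7a 71 78.
K' ⊕ ipad = 5a 07 5d 54 4c 47 4e.  K' ⊕ opad = 30 6d 37 3e 26 2d 24.
Inner input = (K'⊕ipad) ∥ m = 5a 07 5d 54 4c 47 4e ∥ 0a.
Inner hash: sum = 90+7+93+84+76+71+78+10 = 509 → 01 fd.
Outer input = (K'⊕opad) ∥ inner = 30 6d 37 3e 26 2d 24 ∥ 01 fd.
Outer hash (tag): sum = 48+109+55+62+38+45+36+1+253 = 647 → 02 87.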